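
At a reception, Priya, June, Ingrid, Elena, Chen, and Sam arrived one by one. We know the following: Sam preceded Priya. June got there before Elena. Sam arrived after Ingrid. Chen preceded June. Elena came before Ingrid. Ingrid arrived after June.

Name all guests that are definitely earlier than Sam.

Chen, Elena, Ingrid, June

Directly stated before Sam: Ingrid.
Chen reaches Sam via Chen → June → Ingrid → Sam.
Elena reaches Sam via Elena → Ingrid → Sam.
June reaches Sam via June → Ingrid → Sam.
No chain forces Priya ahead of Sam.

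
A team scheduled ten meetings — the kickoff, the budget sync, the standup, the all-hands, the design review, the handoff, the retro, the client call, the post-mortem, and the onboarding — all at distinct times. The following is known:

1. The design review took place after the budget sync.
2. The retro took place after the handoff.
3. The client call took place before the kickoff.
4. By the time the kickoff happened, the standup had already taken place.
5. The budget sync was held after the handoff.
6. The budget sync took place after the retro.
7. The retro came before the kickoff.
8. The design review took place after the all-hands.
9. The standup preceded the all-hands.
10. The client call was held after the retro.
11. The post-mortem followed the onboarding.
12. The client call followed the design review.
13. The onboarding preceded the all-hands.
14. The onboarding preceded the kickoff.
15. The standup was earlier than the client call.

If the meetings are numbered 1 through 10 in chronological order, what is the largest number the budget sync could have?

The budget sync must come before the client call, the design review, and the kickoff — 3 meetings forced after it.
Everything else can be placed before the budget sync in some valid order, so the budget sync can sit as late as position 10 − 3 = 7.

7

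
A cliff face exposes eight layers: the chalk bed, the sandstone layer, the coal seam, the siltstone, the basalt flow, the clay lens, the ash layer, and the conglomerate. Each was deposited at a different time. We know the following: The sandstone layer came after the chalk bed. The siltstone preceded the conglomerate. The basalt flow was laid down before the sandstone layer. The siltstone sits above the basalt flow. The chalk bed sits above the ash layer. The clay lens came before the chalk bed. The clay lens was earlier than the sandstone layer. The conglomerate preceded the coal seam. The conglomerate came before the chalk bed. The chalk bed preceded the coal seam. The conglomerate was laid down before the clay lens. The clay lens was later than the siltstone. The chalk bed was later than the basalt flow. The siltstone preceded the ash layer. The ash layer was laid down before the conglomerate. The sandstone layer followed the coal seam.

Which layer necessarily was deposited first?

the basalt flow

The basalt flow has a chain of constraints placing it before every other layer, so the basalt flow must be first.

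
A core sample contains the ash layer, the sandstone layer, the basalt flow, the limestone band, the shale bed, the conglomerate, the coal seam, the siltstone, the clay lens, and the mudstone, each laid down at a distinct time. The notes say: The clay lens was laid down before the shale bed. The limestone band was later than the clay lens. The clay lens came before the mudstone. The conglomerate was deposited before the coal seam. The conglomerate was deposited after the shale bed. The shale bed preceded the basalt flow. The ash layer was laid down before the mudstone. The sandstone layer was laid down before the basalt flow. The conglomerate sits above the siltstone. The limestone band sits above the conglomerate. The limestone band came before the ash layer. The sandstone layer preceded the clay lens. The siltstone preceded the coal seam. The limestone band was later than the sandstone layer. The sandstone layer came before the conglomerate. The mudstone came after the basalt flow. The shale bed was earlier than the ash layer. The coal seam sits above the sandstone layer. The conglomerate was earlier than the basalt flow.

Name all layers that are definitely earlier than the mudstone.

the ash layer, the basalt flow, the clay lens, the conglomerate, the limestone band, the sandstone layer, the shale bed, the siltstone

Directly stated before the mudstone: the ash layer, the basalt flow, and the clay lens.
The conglomerate reaches the mudstone via the conglomerate → the basalt flow → the mudstone.
The limestone band reaches the mudstone via the limestone band → the ash layer → the mudstone.
The sandstone layer reaches the mudstone via the sandstone layer → the basalt flow → the mudstone.
Likewise the shale bed and the siltstone each reach the mudstone by chaining the stated constraints.
No chain forces the coal seam ahead of the mudstone.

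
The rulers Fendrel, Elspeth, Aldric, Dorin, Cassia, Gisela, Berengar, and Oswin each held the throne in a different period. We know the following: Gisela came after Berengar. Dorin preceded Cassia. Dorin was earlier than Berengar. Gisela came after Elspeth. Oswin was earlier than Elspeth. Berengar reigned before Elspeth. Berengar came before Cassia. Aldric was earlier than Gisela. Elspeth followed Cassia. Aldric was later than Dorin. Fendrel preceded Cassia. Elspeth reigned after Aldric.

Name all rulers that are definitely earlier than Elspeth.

Directly stated before Elspeth: Aldric, Berengar, Cassia, and Oswin.
Dorin reaches Elspeth via Dorin → Berengar → Elspeth.
Fendrel reaches Elspeth via Fendrel → Cassia → Elspeth.
No chain forces Gisela ahead of Elspeth.

Aldric, Berengar, Cassia, Dorin, Fendrel, Oswin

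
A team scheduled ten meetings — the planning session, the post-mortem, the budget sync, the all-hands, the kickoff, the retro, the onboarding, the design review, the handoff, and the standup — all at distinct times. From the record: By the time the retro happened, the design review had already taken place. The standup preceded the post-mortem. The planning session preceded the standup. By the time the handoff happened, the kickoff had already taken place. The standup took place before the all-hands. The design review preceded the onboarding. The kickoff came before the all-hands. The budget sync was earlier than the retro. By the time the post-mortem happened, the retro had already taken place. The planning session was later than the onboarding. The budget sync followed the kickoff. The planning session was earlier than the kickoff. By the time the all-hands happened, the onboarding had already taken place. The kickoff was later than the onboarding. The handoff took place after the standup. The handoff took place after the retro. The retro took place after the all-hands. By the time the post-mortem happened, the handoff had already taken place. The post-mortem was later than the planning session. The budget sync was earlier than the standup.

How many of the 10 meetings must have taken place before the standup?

5

Directly stated before the standup: the budget sync and the planning session.
The design review reaches the standup via the design review → the onboarding → the planning session → the standup.
The kickoff reaches the standup via the kickoff → the budget sync → the standup.
The onboarding reaches the standup via the onboarding → the planning session → the standup.
No chain forces the all-hands (or any of the others) ahead of the standup.
That's the budget sync, the design review, the kickoff, the onboarding, and the planning session — 5 in all.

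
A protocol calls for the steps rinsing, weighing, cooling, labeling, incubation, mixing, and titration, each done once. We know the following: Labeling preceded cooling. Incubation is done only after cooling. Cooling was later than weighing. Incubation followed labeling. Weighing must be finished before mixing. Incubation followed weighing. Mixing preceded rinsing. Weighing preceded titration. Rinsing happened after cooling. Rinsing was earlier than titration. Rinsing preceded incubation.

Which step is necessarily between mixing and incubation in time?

Tracing the constraints gives mixing → rinsing → incubation, so rinsing sits after mixing and before incubation.
No other step is forced both after mixing and before incubation.

rinsing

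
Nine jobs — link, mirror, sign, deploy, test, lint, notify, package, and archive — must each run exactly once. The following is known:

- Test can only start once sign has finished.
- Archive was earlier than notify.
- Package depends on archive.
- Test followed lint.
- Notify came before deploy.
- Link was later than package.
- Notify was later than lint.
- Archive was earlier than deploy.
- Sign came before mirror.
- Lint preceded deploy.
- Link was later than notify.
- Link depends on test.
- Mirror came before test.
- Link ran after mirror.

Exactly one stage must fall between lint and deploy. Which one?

notify

Tracing the constraints gives lint → notify → deploy, so notify sits after lint and before deploy.
No other stage is forced both after lint and before deploy.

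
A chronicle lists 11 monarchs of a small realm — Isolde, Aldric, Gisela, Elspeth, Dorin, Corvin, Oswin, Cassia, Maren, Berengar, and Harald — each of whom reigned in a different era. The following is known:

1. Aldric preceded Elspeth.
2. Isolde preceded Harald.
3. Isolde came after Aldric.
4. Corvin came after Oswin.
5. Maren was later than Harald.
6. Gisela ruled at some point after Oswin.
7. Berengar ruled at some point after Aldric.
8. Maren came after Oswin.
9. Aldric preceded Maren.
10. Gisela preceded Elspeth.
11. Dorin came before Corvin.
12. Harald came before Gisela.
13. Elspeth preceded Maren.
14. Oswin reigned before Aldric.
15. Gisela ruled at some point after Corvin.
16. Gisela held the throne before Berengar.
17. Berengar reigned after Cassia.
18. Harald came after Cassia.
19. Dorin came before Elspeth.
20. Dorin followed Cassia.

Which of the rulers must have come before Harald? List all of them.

Directly stated before Harald: Cassia and Isolde.
Aldric reaches Harald via Aldric → Isolde → Harald.
Oswin reaches Harald via Oswin → Aldric → Isolde → Harald.
No chain forces Berengar (or any of the others) ahead of Harald.

Aldric, Cassia, Isolde, Oswin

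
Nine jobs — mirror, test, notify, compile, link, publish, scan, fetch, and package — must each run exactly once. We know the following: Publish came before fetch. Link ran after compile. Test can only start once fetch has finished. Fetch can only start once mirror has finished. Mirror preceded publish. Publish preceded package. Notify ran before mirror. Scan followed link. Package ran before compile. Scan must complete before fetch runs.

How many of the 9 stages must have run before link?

Directly stated before link: compile.
Mirror reaches link via mirror → publish → package → compile → link.
Notify reaches link via notify → mirror → publish → package → compile → link.
Package reaches link via package → compile → link.
Likewise publish reaches link by chaining the stated constraints.
That's compile, mirror, notify, package, and publish — 5 in all.

5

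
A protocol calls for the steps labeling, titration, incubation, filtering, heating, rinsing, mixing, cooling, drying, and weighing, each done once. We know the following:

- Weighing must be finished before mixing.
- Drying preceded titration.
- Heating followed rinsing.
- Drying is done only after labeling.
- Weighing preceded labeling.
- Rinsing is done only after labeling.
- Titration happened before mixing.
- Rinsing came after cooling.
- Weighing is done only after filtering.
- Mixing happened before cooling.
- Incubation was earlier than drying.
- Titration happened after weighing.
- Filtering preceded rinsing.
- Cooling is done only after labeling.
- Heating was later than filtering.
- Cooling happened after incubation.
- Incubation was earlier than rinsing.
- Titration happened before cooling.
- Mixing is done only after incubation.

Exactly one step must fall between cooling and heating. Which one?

Tracing the constraints gives cooling → rinsing → heating, so rinsing sits after cooling and before heating.
No other step is forced both after cooling and before heating.

rinsing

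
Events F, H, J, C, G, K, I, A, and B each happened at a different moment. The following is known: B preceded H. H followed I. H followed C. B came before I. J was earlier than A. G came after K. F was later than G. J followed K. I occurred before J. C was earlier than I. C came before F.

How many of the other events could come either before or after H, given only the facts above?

Forced before H: B, C, and I.
That leaves A, F, G, J, and K with no forced order relative to H — 5.

5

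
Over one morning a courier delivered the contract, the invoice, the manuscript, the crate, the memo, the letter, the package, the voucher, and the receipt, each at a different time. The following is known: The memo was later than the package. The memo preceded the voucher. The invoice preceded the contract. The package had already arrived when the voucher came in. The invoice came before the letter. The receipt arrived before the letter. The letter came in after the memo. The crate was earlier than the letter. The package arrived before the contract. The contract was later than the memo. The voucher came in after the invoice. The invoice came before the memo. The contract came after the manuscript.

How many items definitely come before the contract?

4

Directly stated before the contract: the invoice, the manuscript, the memo, and the package.
No chain forces the letter (or any of the others) ahead of the contract.
That's the invoice, the manuscript, the memo, and the package — 4 in all.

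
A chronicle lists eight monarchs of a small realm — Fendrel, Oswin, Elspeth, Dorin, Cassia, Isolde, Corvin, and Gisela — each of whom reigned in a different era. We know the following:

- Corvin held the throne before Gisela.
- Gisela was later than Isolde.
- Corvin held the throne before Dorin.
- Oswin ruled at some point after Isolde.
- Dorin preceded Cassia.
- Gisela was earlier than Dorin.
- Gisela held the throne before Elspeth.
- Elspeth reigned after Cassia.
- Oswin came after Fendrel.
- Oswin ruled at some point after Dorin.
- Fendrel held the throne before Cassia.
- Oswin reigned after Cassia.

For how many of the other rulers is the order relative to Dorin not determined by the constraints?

1

Forced before Dorin: Corvin, Gisela, and Isolde; forced after Dorin: Cassia, Elspeth, and Oswin.
That leaves Fendrel with no forced order relative to Dorin — 1.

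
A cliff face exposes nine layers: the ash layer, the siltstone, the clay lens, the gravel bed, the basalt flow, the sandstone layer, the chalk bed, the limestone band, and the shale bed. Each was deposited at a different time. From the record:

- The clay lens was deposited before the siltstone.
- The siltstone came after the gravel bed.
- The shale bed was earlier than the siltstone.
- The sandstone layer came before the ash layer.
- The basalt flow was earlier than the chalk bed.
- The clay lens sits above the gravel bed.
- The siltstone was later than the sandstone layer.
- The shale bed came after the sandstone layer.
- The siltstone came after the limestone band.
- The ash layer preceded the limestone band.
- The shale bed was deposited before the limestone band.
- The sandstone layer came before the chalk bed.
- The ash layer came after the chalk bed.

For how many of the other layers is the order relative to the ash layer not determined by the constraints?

Forced before the ash layer: the basalt flow, the chalk bed, and the sandstone layer; forced after the ash layer: the limestone band and the siltstone.
That leaves the clay lens, the gravel bed, and the shale bed with no forced order relative to the ash layer — 3.

3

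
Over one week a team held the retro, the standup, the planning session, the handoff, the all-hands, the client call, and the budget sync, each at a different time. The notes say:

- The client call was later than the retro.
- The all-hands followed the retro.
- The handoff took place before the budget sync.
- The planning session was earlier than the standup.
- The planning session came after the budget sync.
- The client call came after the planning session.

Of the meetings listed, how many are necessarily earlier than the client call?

4

Directly stated before the client call: the planning session and the retro.
The budget sync reaches the client call via the budget sync → the planning session → the client call.
The handoff reaches the client call via the handoff → the budget sync → the planning session → the client call.
No chain forces the all-hands (or any of the others) ahead of the client call.
That's the budget sync, the handoff, the planning session, and the retro — 4 in all.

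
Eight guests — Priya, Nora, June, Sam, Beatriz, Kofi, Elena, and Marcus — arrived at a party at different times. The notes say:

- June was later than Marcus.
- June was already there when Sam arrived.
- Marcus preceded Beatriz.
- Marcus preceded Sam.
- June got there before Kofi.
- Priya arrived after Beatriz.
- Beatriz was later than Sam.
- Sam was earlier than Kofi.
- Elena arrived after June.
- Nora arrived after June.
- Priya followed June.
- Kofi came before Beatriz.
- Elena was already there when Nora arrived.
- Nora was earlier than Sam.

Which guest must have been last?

Priya

Every other guest has a chain of constraints placing them before Priya, so Priya is last.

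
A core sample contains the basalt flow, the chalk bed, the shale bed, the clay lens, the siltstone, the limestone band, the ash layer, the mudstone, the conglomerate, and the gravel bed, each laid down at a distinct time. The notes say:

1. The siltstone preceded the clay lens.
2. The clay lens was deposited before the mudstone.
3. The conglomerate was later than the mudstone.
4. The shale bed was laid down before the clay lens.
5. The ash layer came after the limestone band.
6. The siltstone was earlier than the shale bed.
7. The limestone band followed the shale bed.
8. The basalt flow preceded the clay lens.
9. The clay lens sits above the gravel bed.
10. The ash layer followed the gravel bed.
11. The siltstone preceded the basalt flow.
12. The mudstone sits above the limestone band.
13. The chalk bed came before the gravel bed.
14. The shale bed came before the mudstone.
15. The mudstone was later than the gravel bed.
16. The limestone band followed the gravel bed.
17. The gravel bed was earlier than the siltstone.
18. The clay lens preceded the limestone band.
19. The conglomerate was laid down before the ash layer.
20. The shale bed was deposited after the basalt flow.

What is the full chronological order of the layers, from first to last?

the chalk bed, the gravel bed, the siltstone, the basalt flow, the shale bed, the clay lens, the limestone band, the mudstone, the conglomerate, the ash layer

The constraints fix every adjacent pair, so only one ordering works:
the chalk bed → the gravel bed → the siltstone → the basalt flow → the shale bed → the clay lens → the limestone band → the mudstone → the conglomerate → the ash layer.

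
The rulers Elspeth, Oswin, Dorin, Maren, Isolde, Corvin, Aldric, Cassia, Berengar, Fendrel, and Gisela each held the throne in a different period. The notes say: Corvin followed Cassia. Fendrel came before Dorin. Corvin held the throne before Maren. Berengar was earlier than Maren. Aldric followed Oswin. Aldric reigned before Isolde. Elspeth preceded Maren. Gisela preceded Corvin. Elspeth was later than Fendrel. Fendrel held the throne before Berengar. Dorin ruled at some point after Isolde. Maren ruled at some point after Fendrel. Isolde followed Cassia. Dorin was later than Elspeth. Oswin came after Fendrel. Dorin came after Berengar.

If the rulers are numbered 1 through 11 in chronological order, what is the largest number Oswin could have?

Oswin must come before Aldric, Dorin, and Isolde — 3 rulers forced after them.
Everything else can be placed before Oswin in some valid order, so Oswin can sit as late as position 11 − 3 = 8.

8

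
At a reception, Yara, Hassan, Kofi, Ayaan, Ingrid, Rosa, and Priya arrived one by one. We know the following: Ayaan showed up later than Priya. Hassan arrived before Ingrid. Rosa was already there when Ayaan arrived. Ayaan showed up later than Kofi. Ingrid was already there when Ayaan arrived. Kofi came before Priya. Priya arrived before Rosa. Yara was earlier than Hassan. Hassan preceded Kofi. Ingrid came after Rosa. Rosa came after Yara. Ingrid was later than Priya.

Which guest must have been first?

Yara

Yara has a chain of constraints placing them before every other guest, so Yara must be first.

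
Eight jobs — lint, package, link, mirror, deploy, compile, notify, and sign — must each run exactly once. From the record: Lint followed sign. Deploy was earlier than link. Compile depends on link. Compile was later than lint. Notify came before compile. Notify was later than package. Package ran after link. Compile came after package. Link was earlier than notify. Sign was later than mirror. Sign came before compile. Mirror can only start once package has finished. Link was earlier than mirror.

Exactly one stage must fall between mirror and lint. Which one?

sign

Tracing the constraints gives mirror → sign → lint, so sign sits after mirror and before lint.
No other stage is forced both after mirror and before lint.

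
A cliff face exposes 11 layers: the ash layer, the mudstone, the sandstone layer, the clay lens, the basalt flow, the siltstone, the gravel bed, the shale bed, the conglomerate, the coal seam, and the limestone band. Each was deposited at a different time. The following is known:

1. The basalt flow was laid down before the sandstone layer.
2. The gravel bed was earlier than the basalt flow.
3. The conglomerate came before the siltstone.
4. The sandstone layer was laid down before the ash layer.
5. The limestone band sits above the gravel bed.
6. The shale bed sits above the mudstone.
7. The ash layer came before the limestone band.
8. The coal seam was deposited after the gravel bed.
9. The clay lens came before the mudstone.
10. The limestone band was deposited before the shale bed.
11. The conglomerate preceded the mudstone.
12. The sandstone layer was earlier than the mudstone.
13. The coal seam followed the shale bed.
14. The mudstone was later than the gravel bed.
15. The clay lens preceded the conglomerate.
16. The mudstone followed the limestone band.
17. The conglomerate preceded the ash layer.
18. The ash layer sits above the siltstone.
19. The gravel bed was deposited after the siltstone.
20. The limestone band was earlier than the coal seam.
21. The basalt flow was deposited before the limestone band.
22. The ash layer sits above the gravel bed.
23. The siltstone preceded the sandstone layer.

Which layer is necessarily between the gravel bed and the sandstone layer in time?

the basalt flow

Tracing the constraints gives the gravel bed → the basalt flow → the sandstone layer, so the basalt flow sits after the gravel bed and before the sandstone layer.
No other layer is forced both after the gravel bed and before the sandstone layer.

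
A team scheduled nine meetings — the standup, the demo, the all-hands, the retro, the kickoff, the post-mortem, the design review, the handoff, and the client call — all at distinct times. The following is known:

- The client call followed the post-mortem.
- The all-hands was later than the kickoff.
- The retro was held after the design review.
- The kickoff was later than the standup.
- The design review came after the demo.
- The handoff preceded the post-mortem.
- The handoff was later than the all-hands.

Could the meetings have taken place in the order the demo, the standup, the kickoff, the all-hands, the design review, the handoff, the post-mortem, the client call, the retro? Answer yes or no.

yes

Check each stated constraint against the proposed order — e.g. the design review is ahead of the retro; the demo is ahead of the design review. Every pair is in the required order; nothing is violated.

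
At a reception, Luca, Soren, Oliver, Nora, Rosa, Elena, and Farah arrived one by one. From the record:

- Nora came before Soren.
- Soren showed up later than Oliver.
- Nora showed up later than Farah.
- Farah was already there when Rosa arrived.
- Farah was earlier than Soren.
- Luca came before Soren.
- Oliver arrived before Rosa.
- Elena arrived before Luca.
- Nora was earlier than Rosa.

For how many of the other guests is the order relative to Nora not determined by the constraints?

Forced before Nora: Farah; forced after Nora: Rosa and Soren.
That leaves Elena, Luca, and Oliver with no forced order relative to Nora — 3.

3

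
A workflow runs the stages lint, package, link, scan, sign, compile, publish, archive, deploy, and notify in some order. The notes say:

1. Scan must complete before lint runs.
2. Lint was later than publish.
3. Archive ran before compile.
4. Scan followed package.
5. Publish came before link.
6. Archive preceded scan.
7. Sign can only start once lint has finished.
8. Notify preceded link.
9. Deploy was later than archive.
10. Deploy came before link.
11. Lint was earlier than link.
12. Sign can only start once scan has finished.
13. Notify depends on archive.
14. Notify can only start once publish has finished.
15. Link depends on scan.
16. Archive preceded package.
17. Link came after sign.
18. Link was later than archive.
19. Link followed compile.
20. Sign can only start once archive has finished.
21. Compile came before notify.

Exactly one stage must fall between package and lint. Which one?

Tracing the constraints gives package → scan → lint, so scan sits after package and before lint.
No other stage is forced both after package and before lint.

scan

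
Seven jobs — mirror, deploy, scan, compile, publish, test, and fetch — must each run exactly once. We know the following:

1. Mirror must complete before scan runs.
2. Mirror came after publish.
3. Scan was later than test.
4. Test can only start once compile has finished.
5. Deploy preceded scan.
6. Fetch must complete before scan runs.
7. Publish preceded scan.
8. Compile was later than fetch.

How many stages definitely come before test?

Directly stated before test: compile.
Fetch reaches test via fetch → compile → test.
That's compile and fetch — 2 in all.

2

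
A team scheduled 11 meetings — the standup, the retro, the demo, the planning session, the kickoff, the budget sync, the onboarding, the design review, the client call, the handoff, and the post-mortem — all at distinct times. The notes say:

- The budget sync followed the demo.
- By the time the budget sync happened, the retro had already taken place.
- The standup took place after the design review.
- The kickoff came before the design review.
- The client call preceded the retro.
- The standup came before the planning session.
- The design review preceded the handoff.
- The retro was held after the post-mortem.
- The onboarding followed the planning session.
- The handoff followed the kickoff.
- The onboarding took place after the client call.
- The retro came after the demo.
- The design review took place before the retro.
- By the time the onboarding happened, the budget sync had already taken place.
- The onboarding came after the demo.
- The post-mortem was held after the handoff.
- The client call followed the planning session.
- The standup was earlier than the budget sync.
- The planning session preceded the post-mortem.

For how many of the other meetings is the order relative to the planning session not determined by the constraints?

Forced before the planning session: the design review, the kickoff, and the standup; forced after the planning session: the budget sync, the client call, the onboarding, the post-mortem, and the retro.
That leaves the demo and the handoff with no forced order relative to the planning session — 2.

2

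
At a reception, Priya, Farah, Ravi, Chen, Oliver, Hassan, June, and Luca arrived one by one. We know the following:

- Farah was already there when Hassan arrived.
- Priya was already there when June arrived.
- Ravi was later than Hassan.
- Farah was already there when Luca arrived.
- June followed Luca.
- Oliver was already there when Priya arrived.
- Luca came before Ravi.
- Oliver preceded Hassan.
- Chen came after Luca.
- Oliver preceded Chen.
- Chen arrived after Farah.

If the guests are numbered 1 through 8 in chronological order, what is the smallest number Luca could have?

2

Farah must come before Luca — 1 forced predecessor.
Nothing else is forced ahead of Luca, so their earliest slot is position 1 + 1 = 2.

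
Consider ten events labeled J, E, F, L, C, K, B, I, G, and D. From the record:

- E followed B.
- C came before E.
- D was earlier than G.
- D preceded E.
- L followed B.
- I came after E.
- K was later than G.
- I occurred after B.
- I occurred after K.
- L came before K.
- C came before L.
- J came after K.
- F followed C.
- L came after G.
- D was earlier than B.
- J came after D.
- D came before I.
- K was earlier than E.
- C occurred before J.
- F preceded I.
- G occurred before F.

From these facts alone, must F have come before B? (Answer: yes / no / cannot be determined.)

cannot be determined

No chain of stated constraints runs from F to B, and none runs from B to F either.
So the relative order of F and B is not fixed by the given facts.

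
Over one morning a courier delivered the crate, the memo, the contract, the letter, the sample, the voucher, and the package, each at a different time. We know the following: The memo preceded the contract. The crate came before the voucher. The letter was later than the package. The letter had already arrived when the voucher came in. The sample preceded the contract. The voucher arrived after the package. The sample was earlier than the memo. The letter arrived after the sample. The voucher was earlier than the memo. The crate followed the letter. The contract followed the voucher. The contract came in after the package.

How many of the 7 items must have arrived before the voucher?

4

Directly stated before the voucher: the crate, the letter, and the package.
The sample reaches the voucher via the sample → the letter → the voucher.
That's the crate, the letter, the package, and the sample — 4 in all.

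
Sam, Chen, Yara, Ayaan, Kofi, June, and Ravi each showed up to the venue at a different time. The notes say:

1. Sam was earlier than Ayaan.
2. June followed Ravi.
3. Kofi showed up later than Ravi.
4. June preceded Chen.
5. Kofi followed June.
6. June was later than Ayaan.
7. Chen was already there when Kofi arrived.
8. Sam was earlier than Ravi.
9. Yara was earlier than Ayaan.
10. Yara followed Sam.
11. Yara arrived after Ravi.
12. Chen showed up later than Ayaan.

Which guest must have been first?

Sam

Sam has a chain of constraints placing them before every other guest, so Sam must be first.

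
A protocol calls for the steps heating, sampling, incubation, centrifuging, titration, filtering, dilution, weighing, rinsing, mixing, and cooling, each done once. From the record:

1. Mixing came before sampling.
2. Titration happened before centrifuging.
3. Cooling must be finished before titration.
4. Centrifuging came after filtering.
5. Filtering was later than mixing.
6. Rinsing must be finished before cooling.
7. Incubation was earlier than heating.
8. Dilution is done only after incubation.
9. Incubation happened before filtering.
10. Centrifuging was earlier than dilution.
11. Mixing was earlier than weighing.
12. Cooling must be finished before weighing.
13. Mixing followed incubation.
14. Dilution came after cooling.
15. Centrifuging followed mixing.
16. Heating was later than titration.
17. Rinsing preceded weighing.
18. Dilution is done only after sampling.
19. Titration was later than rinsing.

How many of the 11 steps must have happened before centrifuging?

6

Directly stated before centrifuging: filtering, mixing, and titration.
Cooling reaches centrifuging via cooling → titration → centrifuging.
Incubation reaches centrifuging via incubation → mixing → centrifuging.
Rinsing reaches centrifuging via rinsing → titration → centrifuging.
No chain forces weighing (or any of the others) ahead of centrifuging.
That's cooling, filtering, incubation, mixing, rinsing, and titration — 6 in all.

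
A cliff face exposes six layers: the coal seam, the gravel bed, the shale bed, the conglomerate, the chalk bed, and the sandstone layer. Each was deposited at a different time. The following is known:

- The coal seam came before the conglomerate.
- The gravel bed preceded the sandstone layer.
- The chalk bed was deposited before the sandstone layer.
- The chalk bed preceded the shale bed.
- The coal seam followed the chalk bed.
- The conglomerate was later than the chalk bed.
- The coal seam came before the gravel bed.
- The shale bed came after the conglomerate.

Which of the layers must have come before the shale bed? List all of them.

Directly stated before the shale bed: the chalk bed and the conglomerate.
The coal seam reaches the shale bed via the coal seam → the conglomerate → the shale bed.
No chain forces the sandstone layer (or any of the others) ahead of the shale bed.

the chalk bed, the coal seam, the conglomerate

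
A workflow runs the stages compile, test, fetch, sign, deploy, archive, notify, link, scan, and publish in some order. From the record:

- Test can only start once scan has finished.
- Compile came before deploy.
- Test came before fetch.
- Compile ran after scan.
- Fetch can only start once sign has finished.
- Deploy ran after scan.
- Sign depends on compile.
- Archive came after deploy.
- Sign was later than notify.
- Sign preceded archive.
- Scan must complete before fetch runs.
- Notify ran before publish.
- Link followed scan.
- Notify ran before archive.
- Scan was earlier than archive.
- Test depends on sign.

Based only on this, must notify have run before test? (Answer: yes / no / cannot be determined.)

yes

Chain the constraints: notify → sign → test. Each link is directly stated, so notify comes before test.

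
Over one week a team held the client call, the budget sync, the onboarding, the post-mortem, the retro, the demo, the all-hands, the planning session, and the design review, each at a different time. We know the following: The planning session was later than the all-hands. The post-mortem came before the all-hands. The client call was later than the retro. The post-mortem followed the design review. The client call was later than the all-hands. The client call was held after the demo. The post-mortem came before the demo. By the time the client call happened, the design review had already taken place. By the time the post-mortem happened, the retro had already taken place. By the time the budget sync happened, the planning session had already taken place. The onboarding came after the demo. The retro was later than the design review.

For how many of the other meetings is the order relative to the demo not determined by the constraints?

Forced before the demo: the design review, the post-mortem, and the retro; forced after the demo: the client call and the onboarding.
That leaves the all-hands, the budget sync, and the planning session with no forced order relative to the demo — 3.

3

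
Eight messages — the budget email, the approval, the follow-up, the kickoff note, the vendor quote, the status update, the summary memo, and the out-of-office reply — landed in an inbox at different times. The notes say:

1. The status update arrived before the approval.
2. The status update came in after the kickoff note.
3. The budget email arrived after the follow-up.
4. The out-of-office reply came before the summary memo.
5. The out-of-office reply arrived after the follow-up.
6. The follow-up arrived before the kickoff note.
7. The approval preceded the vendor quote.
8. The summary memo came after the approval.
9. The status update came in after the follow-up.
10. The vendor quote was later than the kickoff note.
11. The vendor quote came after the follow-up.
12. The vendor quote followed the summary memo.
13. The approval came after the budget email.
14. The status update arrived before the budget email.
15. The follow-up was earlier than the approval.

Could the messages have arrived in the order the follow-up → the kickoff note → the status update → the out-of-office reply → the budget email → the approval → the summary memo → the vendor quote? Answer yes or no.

yes

Check each stated constraint against the proposed order — e.g. the kickoff note is ahead of the vendor quote; the follow-up is ahead of the vendor quote. Every pair is in the required order; nothing is violated.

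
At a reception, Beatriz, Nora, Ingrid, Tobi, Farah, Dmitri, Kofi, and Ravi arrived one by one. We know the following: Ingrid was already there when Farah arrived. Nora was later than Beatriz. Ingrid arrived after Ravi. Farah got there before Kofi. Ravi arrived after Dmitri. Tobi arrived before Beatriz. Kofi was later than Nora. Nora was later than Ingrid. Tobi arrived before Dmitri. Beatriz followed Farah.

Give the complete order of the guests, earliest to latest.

Tobi, Dmitri, Ravi, Ingrid, Farah, Beatriz, Nora, Kofi

The constraints fix every adjacent pair, so only one ordering works:
Tobi → Dmitri → Ravi → Ingrid → Farah → Beatriz → Nora → Kofi.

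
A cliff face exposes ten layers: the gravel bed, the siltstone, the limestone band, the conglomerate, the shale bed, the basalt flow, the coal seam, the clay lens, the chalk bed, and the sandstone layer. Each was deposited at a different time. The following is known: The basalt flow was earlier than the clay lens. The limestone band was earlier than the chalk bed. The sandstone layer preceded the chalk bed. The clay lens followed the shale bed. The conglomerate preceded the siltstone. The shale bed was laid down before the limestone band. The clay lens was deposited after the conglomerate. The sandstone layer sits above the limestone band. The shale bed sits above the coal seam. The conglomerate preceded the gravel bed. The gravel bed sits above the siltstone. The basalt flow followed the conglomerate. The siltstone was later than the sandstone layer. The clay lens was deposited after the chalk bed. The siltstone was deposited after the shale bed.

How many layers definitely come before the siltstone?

Directly stated before the siltstone: the conglomerate, the sandstone layer, and the shale bed.
The coal seam reaches the siltstone via the coal seam → the shale bed → the siltstone.
The limestone band reaches the siltstone via the limestone band → the sandstone layer → the siltstone.
That's the coal seam, the conglomerate, the limestone band, the sandstone layer, and the shale bed — 5 in all.

5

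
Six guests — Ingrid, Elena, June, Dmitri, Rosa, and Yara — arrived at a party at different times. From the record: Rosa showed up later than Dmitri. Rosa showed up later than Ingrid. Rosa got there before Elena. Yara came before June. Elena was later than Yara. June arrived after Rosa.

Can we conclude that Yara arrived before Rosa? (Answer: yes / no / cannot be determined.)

cannot be determined

No chain of stated constraints runs from Yara to Rosa, and none runs from Rosa to Yara either.
So the relative order of Yara and Rosa is not fixed by the given facts.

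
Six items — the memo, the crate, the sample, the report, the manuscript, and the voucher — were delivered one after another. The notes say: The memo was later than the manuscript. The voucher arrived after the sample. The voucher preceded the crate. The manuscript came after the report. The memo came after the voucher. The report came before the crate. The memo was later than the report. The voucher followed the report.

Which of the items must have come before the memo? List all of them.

Directly stated before the memo: the manuscript, the report, and the voucher.
The sample reaches the memo via the sample → the voucher → the memo.

the manuscript, the report, the sample, the voucher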